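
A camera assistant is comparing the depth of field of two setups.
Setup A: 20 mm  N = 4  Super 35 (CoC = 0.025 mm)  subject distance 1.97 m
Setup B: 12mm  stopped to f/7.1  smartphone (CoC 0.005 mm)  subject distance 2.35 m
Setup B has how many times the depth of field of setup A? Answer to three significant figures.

Setup A: H = 20²/(4×0.025) + 20 ≈ 4020.0 mm; DoF = Df − Dn = 3843.9 − 1324.4 ≈ 2519.5 mm.
Setup B: H = 12²/(7.1×0.005) + 12 ≈ 4068.3 mm; DoF = Df − Dn = 5547.5 − 1490.8 ≈ 4056.7 mm.
Ratio = 4056.7 / 2519.5 ≈ 1.61.

1.61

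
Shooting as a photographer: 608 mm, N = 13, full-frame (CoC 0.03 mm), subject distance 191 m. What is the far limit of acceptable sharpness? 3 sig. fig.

Hyperfocal distance H = f²/(N·c) + f = 608²/(13 × 0.03) + 608 = 369664/0.39 + 608 ≈ 948464.4 mm ≈ 948.5 m.
Far limit Df = s·(H − f)/(H − s) = 191000 × (948464.4 − 608) / (948464.4 − 191000) = 191000 × 947856.4 / 757464.4 ≈ 239009 mm ≈ 239 m.

239 m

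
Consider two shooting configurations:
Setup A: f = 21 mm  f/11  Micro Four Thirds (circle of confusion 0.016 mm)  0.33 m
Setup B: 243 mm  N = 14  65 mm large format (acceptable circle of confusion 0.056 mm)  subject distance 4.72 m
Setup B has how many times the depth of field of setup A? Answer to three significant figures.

6.81

Setup A: H = 21²/(11×0.016) + 21 ≈ 2526.7 mm; DoF = Df − Dn = 376.420 − 293.772 ≈ 82.648 mm.
Setup B: H = 243²/(14×0.056) + 243 ≈ 75560.6 mm; DoF = Df − Dn = 5018.30 − 4455.18 ≈ 563.12 mm.
Ratio = 563.12 / 82.648 ≈ 6.81.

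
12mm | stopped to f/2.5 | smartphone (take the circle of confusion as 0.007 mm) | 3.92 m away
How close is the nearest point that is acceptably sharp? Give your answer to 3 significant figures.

2.66 m

Hyperfocal distance H = f²/(N·c) + f = 12²/(2.5 × 0.007) + 12 = 144/0.0175 + 12 ≈ 8240.6 mm ≈ 8.241 m.
Near limit Dn = s·(H − f)/(H + s − 2f) = 3920 × (8240.6 − 12) / (8240.6 + 3920 − 2 × 12) = 3920 × 8228.6 / 12136.6 ≈ 2657.8 mm ≈ 2.66 m.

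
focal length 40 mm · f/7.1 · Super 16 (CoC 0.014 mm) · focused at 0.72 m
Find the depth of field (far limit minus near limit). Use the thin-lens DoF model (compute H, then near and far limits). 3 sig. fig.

60.9 mm

Hyperfocal distance H = f²/(N·c) + f = 40²/(7.1 × 0.014) + 40 = 1600/0.0994 + 40 ≈ 16136.6 mm ≈ 16.14 m.
Near limit Dn = s·(H − f)/(H + s − 2f) = 720 × (16136.6 − 40) / (16136.6 + 720 − 2 × 40) = 720 × 16096.6 / 16776.6 ≈ 690.816 mm.
Far limit Df = s·(H − f)/(H − s) = 720 × (16136.6 − 40) / (16136.6 − 720) = 720 × 16096.6 / 15416.6 ≈ 751.758 mm.
Depth of field = Df − Dn = 751.758 − 690.816 ≈ 60.942 mm.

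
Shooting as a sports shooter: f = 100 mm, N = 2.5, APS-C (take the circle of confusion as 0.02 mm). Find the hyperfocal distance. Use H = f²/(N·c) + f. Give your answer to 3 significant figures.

200 m

Hyperfocal distance H = f²/(N·c) + f = 100²/(2.5 × 0.02) + 100 = 10000/0.05 + 100 ≈ 200100.0 mm ≈ 200 m.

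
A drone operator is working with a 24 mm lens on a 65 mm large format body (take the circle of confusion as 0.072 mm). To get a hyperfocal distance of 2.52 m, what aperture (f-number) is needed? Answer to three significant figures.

f/3.21

Rearrange H = f²/(N·c) + f for N: N = f² / ((H − f)·c).
N = 24² / ((2520 − 24) × 0.072) = 576 / 179.7 ≈ 3.21.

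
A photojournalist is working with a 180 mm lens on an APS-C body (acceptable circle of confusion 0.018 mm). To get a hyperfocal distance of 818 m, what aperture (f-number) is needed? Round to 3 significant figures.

f/2.20

Rearrange H = f²/(N·c) + f for N: N = f² / ((H − f)·c).
N = 180² / ((818000 − 180) × 0.018) = 32400 / 14721 ≈ 2.20.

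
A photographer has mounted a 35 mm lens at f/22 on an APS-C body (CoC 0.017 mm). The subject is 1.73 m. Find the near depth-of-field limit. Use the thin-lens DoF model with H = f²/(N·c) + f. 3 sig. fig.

1.14 m

Hyperfocal distance H = f²/(N·c) + f = 35²/(22 × 0.017) + 35 = 1225/0.374 + 35 ≈ 3310.4 mm ≈ 3.310 m.
Near limit Dn = s·(H − f)/(H + s − 2f) = 1730 × (3310.4 − 35) / (3310.4 + 1730 − 2 × 35) = 1730 × 3275.4 / 4970.4 ≈ 1140.0 mm ≈ 1.14 m.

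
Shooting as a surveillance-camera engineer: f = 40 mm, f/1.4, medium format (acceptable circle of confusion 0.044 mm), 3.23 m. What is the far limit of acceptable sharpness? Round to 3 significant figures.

Hyperfocal distance H = f²/(N·c) + f = 40²/(1.4 × 0.044) + 40 = 1600/0.0616 + 40 ≈ 26014.0 mm ≈ 26.01 m.
Far limit Df = s·(H − f)/(H − s) = 3230 × (26014.0 − 40) / (26014.0 − 3230) = 3230 × 25974.0 / 22784.0 ≈ 3682.2 mm ≈ 3.68 m.

3.68 m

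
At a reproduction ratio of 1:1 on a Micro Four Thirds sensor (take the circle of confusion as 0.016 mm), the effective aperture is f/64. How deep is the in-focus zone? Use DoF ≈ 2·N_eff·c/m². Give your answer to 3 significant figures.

2.05 mm

At magnification m, DoF ≈ 2·N_eff·c/m² = 2 × 64 × 0.016 / 1² = 2.048 / 1 ≈ 2.05 mm.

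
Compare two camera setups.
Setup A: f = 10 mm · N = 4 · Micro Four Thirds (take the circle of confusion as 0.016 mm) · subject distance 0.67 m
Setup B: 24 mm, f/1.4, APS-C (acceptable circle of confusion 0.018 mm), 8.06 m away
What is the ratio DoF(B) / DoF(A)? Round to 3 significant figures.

9.39

Setup A: H = 10²/(4×0.016) + 10 ≈ 1572.5 mm; DoF = Df − Dn = 1159.97 − 471.03 ≈ 688.94 mm.
Setup B: H = 24²/(1.4×0.018) + 24 ≈ 22881.1 mm; DoF = Df − Dn = 12430.1 − 5963.4 ≈ 6466.7 mm.
Ratio = 6466.7 / 688.94 ≈ 9.39.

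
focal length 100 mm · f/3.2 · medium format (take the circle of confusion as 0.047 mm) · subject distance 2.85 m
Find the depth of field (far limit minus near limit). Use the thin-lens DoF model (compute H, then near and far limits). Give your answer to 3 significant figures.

Hyperfocal distance H = f²/(N·c) + f = 100²/(3.2 × 0.047) + 100 = 10000/0.1504 + 100 ≈ 66589.4 mm ≈ 66.59 m.
Near limit Dn = s·(H − f)/(H + s − 2f) = 2850 × (66589.4 − 100) / (66589.4 + 2850 − 2 × 100) = 2850 × 66489.4 / 69239.4 ≈ 2736.81 mm.
Far limit Df = s·(H − f)/(H − s) = 2850 × (66589.4 − 100) / (66589.4 − 2850) = 2850 × 66489.4 / 63739.4 ≈ 2972.96 mm.
Depth of field = Df − Dn = 2972.96 − 2736.81 ≈ 236.15 mm.

236 mm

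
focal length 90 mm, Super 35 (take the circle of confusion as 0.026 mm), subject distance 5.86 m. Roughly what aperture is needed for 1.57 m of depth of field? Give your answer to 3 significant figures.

Write h = H − f = f²/(N·c). The thin-lens limits are Dn = s·h/(h + (s−f)) and Df = s·h/(h − (s−f)), so DoF = Df − Dn = 2·s·(s−f)·h / (h² − (s−f)²).
That is a quadratic in h: DoF·h² − 2·s·(s−f)·h − DoF·(s−f)² = 0 ⇒ h = (s−f)·(s + √(s² + DoF²)) / DoF = 5770 × (5860 + √(5860² + 1570²)) / 1570 = 5770 × (5860 + 6066.67) / 1570 ≈ 43832 mm.
Then N = f²/(c·h) = 90² / (0.026 × 43832) = 8100 / 1139.6 ≈ 7.11.

f/7.11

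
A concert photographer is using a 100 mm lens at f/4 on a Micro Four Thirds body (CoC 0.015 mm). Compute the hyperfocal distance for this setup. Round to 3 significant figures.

Hyperfocal distance H = f²/(N·c) + f = 100²/(4 × 0.015) + 100 = 10000/0.06 + 100 ≈ 166766.7 mm ≈ 167 m.

167 m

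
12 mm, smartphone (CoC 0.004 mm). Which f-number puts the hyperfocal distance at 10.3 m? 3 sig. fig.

f/3.50

Rearrange H = f²/(N·c) + f for N: N = f² / ((H − f)·c).
N = 12² / ((10300 − 12) × 0.004) = 144 / 41.15 ≈ 3.50.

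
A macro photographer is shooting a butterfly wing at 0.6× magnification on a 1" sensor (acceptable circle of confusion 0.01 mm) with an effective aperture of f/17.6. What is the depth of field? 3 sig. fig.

At magnification m, DoF ≈ 2·N_eff·c/m² = 2 × 17.6 × 0.01 / 0.6² = 0.352 / 0.36 ≈ 0.978 mm.

0.978 mm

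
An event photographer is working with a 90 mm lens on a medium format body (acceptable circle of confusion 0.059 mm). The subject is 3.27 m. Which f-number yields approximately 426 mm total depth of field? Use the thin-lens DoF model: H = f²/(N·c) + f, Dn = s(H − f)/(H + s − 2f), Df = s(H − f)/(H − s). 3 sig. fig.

Write h = H − f = f²/(N·c). The thin-lens limits are Dn = s·h/(h + (s−f)) and Df = s·h/(h − (s−f)), so DoF = Df − Dn = 2·s·(s−f)·h / (h² − (s−f)²).
That is a quadratic in h: DoF·h² − 2·s·(s−f)·h − DoF·(s−f)² = 0 ⇒ h = (s−f)·(s + √(s² + DoF²)) / DoF = 3180 × (3270 + √(3270² + 426²)) / 426 = 3180 × (3270 + 3297.63) / 426 ≈ 49026 mm.
Then N = f²/(c·h) = 90² / (0.059 × 49026) = 8100 / 2892.5 ≈ 2.80.

f/2.80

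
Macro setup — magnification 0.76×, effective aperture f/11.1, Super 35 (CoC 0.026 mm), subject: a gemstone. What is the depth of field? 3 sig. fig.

0.999 mm

At magnification m, DoF ≈ 2·N_eff·c/m² = 2 × 11.1 × 0.026 / 0.76² = 0.5772 / 0.5776 ≈ 0.999 mm.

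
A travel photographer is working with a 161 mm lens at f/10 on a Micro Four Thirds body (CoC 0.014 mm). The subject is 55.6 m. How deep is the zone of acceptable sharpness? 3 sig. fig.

36.6 m

Hyperfocal distance H = f²/(N·c) + f = 161²/(10 × 0.014) + 161 = 25921/0.14 + 161 ≈ 185311.0 mm ≈ 185.3 m.
Near limit Dn = s·(H − f)/(H + s − 2f) = 55600 × (185311.0 − 161) / (185311.0 + 55600 − 2 × 161) = 55600 × 185150.0 / 240589.0 ≈ 42788 mm.
Far limit Df = s·(H − f)/(H − s) = 55600 × (185311.0 − 161) / (185311.0 − 55600) = 55600 × 185150.0 / 129711.0 ≈ 79364 mm.
Depth of field = Df − Dn = 79364 − 42788 ≈ 36576 mm ≈ 36.6 m.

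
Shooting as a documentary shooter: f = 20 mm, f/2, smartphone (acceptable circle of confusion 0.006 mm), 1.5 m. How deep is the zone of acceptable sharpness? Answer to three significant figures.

133 mm

Hyperfocal distance H = f²/(N·c) + f = 20²/(2 × 0.006) + 20 = 400/0.012 + 20 ≈ 33353.3 mm ≈ 33.35 m.
Near limit Dn = s·(H − f)/(H + s − 2f) = 1500 × (33353.3 − 20) / (33353.3 + 1500 − 2 × 20) = 1500 × 33333.3 / 34813.3 ≈ 1436.23 mm.
Far limit Df = s·(H − f)/(H − s) = 1500 × (33353.3 − 20) / (33353.3 − 1500) = 1500 × 33333.3 / 31853.3 ≈ 1569.69 mm.
Depth of field = Df − Dn = 1569.69 − 1436.23 ≈ 133.46 mm.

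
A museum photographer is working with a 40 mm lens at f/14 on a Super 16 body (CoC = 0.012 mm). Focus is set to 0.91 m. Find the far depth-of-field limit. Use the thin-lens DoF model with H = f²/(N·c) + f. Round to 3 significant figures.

Hyperfocal distance H = f²/(N·c) + f = 40²/(14 × 0.012) + 40 = 1600/0.168 + 40 ≈ 9563.8 mm ≈ 9.564 m.
Far limit Df = s·(H − f)/(H − s) = 910 × (9563.8 − 40) / (9563.8 − 910) = 910 × 9523.8 / 8653.8 ≈ 1001.5 mm ≈ 1.00 m.

1.00 m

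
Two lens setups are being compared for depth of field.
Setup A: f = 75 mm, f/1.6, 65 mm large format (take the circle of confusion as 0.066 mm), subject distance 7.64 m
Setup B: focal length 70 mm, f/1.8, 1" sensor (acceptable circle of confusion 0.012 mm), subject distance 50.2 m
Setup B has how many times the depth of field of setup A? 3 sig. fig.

Setup A: H = 75²/(1.6×0.066) + 75 ≈ 53342.0 mm; DoF = Df − Dn = 8904.6 − 6689.9 ≈ 2214.7 mm.
Setup B: H = 70²/(1.8×0.012) + 70 ≈ 226921.9 mm; DoF = Df − Dn = 64440 − 41114 ≈ 23326 mm.
Ratio = 23326 / 2214.7 ≈ 10.5.

10.5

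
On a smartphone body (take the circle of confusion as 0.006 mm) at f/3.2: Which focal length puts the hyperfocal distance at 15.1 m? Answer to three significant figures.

17.0 mm

From H = f²/(N·c) + f, with f ≪ H: f ≈ √(H·N·c) = √(15100 × 3.2 × 0.006) = √289.92 ≈ 17.03 mm.
The +f correction barely moves this — solving exactly, f² + N·c·f − N·c·H = 0 ⇒ f = (−N·c + √((N·c)² + 4·N·c·H))/2 = (−0.0192 + √1159.7)/2 ≈ 17.017 mm, so f ≈ 17.0 mm.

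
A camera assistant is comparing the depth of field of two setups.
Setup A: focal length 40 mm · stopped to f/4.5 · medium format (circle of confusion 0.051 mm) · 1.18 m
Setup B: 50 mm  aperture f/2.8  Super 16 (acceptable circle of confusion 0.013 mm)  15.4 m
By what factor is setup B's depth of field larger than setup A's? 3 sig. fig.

Setup A: H = 40²/(4.5×0.051) + 40 ≈ 7011.7 mm; DoF = Df − Dn = 1410.67 − 1014.17 ≈ 396.50 mm.
Setup B: H = 50²/(2.8×0.013) + 50 ≈ 68731.3 mm; DoF = Df − Dn = 19832.5 − 12586.9 ≈ 7245.6 mm.
Ratio = 7245.6 / 396.50 ≈ 18.3.

18.3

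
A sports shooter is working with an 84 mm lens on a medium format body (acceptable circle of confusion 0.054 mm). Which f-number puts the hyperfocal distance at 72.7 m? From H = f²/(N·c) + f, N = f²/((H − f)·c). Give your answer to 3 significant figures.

f/1.80

Rearrange H = f²/(N·c) + f for N: N = f² / ((H − f)·c).
N = 84² / ((72700 − 84) × 0.054) = 7056 / 3921 ≈ 1.80.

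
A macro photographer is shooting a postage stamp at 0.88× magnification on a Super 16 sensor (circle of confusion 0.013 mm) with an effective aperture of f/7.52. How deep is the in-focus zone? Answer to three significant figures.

At magnification m, DoF ≈ 2·N_eff·c/m² = 2 × 7.52 × 0.013 / 0.88² = 0.1955 / 0.7744 ≈ 0.252 mm.

0.252 mm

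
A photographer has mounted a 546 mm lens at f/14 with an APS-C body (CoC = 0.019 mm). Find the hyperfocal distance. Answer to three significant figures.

1120 m

Hyperfocal distance H = f²/(N·c) + f = 546²/(14 × 0.019) + 546 = 298116/0.266 + 546 ≈ 1121282.8 mm ≈ 1120 m.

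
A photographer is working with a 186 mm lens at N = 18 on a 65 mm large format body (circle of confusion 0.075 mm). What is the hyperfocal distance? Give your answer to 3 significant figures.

Hyperfocal distance H = f²/(N·c) + f = 186²/(18 × 0.075) + 186 = 34596/1.35 + 186 ≈ 25812.7 mm ≈ 25.8 m.

25.8 m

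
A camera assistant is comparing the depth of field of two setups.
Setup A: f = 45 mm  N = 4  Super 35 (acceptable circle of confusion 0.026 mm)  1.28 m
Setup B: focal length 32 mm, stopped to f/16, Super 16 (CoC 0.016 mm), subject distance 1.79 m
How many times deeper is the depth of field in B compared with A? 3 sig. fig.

Setup A: H = 45²/(4×0.026) + 45 ≈ 19516.2 mm; DoF = Df − Dn = 1366.68 − 1203.66 ≈ 163.02 mm.
Setup B: H = 32²/(16×0.016) + 32 ≈ 4032.0 mm; DoF = Df − Dn = 3193.6 − 1243.5 ≈ 1950.1 mm.
Ratio = 1950.1 / 163.02 ≈ 12.0.

12.0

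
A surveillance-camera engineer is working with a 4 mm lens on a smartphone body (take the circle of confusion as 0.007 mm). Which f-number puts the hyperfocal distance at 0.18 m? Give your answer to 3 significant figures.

Rearrange H = f²/(N·c) + f for N: N = f² / ((H − f)·c).
N = 4² / ((180 − 4) × 0.007) = 16 / 1.232 ≈ 13.

f/13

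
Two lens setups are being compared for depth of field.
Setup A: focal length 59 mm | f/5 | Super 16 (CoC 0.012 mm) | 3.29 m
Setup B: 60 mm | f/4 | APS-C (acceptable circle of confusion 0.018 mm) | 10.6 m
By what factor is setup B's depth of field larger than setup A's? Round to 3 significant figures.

Setup A: H = 59²/(5×0.012) + 59 ≈ 58075.7 mm; DoF = Df − Dn = 3484.03 − 3116.44 ≈ 367.59 mm.
Setup B: H = 60²/(4×0.018) + 60 ≈ 50060.0 mm; DoF = Df − Dn = 13431.3 − 8754.5 ≈ 4676.8 mm.
Ratio = 4676.8 / 367.59 ≈ 12.7.

12.7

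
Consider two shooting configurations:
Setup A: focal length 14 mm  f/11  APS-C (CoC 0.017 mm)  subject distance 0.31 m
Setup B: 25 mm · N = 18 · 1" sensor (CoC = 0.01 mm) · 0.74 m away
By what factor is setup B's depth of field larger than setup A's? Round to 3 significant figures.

1.67

Setup A: H = 14²/(11×0.017) + 14 ≈ 1062.1 mm; DoF = Df − Dn = 432.00 − 241.73 ≈ 190.27 mm.
Setup B: H = 25²/(18×0.01) + 25 ≈ 3497.2 mm; DoF = Df − Dn = 931.90 − 613.64 ≈ 318.26 mm.
Ratio = 318.26 / 190.27 ≈ 1.67.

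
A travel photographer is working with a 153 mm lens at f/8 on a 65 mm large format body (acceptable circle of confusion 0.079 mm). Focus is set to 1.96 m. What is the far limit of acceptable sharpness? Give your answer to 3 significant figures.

Hyperfocal distance H = f²/(N·c) + f = 153²/(8 × 0.079) + 153 = 23409/0.632 + 153 ≈ 37192.6 mm ≈ 37.19 m.
Far limit Df = s·(H − f)/(H − s) = 1960 × (37192.6 − 153) / (37192.6 − 1960) = 1960 × 37039.6 / 35232.6 ≈ 2060.5 mm ≈ 2.06 m.

2.06 m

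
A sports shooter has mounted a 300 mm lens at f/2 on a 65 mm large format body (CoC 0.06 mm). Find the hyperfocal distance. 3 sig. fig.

Hyperfocal distance H = f²/(N·c) + f = 300²/(2 × 0.06) + 300 = 90000/0.12 + 300 ≈ 750300.0 mm ≈ 750 m.

750 m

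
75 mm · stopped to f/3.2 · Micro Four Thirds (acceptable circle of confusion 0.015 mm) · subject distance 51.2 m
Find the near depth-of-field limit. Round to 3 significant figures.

Hyperfocal distance H = f²/(N·c) + f = 75²/(3.2 × 0.015) + 75 = 5625/0.048 + 75 ≈ 117262.5 mm ≈ 117.3 m.
Near limit Dn = s·(H − f)/(H + s − 2f) = 51200 × (117262.5 − 75) / (117262.5 + 51200 − 2 × 75) = 51200 × 117187.5 / 168312.5 ≈ 35648 mm ≈ 35.6 m.

35.6 m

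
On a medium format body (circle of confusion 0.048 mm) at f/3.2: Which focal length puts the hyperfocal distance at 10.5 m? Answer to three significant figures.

From H = f²/(N·c) + f, with f ≪ H: f ≈ √(H·N·c) = √(10500 × 3.2 × 0.048) = √1612.8 ≈ 40.16 mm.
Exact: f² + N·c·f − N·c·H = 0 ⇒ f = (−N·c + √((N·c)² + 4·N·c·H))/2 = (−0.1536 + √6451.2)/2 ≈ 40.083 mm ≈ 40.1 mm.

40.1 mm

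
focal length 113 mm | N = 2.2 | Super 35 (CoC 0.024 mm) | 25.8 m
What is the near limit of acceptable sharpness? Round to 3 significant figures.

23.3 m

Hyperfocal distance H = f²/(N·c) + f = 113²/(2.2 × 0.024) + 113 = 12769/0.0528 + 113 ≈ 241950.1 mm ≈ 242.0 m.
Near limit Dn = s·(H − f)/(H + s − 2f) = 25800 × (241950.1 − 113) / (241950.1 + 25800 − 2 × 113) = 25800 × 241837.1 / 267524.1 ≈ 23323 mm ≈ 23.3 m.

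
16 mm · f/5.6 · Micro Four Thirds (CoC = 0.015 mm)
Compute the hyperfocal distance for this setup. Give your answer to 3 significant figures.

Hyperfocal distance H = f²/(N·c) + f = 16²/(5.6 × 0.015) + 16 = 256/0.084 + 16 ≈ 3063.6 mm ≈ 3.06 m.

3.06 m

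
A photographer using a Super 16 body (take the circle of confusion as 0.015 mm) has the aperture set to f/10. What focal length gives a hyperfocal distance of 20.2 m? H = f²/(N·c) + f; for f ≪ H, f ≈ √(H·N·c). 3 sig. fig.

55.0 mm

From H = f²/(N·c) + f, with f ≪ H: f ≈ √(H·N·c) = √(20200 × 10 × 0.015) = √3030.0 ≈ 55.05 mm.
Exact: f² + N·c·f − N·c·H = 0 ⇒ f = (−N·c + √((N·c)² + 4·N·c·H))/2 = (−0.15 + √12120)/2 ≈ 54.970 mm ≈ 55.0 mm.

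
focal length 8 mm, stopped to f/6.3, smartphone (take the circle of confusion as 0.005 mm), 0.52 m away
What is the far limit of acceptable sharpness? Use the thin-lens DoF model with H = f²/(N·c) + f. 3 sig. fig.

Hyperfocal distance H = f²/(N·c) + f = 8²/(6.3 × 0.005) + 8 = 64/0.0315 + 8 ≈ 2039.7 mm ≈ 2.040 m.
Far limit Df = s·(H − f)/(H − s) = 520 × (2039.7 − 8) / (2039.7 − 520) = 520 × 2031.7 / 1519.7 ≈ 695.19 mm ≈ 0.695 m.

0.695 m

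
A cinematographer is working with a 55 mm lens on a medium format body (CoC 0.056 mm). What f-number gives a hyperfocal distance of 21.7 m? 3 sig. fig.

Rearrange H = f²/(N·c) + f for N: N = f² / ((H − f)·c).
N = 55² / ((21700 − 55) × 0.056) = 3025 / 1212 ≈ 2.50.

f/2.50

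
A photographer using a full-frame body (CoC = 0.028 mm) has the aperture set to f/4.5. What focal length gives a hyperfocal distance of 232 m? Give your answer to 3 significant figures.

From H = f²/(N·c) + f, with f ≪ H: f ≈ √(H·N·c) = √(232000 × 4.5 × 0.028) = √29232 ≈ 171.0 mm.
The +f correction barely moves this — solving exactly, f² + N·c·f − N·c·H = 0 ⇒ f = (−N·c + √((N·c)² + 4·N·c·H))/2 = (−0.126 + √116928)/2 ≈ 170.91 mm, so f ≈ 171 mm.

171 mm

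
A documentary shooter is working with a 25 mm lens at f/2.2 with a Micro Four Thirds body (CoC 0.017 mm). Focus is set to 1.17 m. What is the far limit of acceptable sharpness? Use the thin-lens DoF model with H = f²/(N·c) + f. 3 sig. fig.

Hyperfocal distance H = f²/(N·c) + f = 25²/(2.2 × 0.017) + 25 = 625/0.0374 + 25 ≈ 16736.2 mm ≈ 16.74 m.
Far limit Df = s·(H − f)/(H − s) = 1170 × (16736.2 − 25) / (16736.2 − 1170) = 1170 × 16711.2 / 15566.2 ≈ 1256.1 mm ≈ 1.26 m.

1.26 m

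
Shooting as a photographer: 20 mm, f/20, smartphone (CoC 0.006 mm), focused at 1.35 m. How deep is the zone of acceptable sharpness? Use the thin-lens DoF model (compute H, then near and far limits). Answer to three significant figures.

1.28 m

Hyperfocal distance H = f²/(N·c) + f = 20²/(20 × 0.006) + 20 = 400/0.12 + 20 ≈ 3353.3 mm ≈ 3.353 m.
Near limit Dn = s·(H − f)/(H + s − 2f) = 1350 × (3353.3 − 20) / (3353.3 + 1350 − 2 × 20) = 1350 × 3333.3 / 4663.3 ≈ 965.0 mm.
Far limit Df = s·(H − f)/(H − s) = 1350 × (3353.3 − 20) / (3353.3 − 1350) = 1350 × 3333.3 / 2003.3 ≈ 2246.3 mm.
Depth of field = Df − Dn = 2246.3 − 965.0 ≈ 1281.3 mm ≈ 1.28 m.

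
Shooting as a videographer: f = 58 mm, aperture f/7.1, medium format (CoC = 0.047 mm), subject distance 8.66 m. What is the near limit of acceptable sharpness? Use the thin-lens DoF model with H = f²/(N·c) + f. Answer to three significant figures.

4.67 m

Hyperfocal distance H = f²/(N·c) + f = 58²/(7.1 × 0.047) + 58 = 3364/0.3337 + 58 ≈ 10138.9 mm ≈ 10.14 m.
Near limit Dn = s·(H − f)/(H + s − 2f) = 8660 × (10138.9 − 58) / (10138.9 + 8660 − 2 × 58) = 8660 × 10080.9 / 18682.9 ≈ 4672.8 mm ≈ 4.67 m.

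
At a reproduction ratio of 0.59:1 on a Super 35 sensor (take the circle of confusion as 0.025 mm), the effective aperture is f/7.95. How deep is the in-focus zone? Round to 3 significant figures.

1.14 mm

At magnification m, DoF ≈ 2·N_eff·c/m² = 2 × 7.95 × 0.025 / 0.59² = 0.3975 / 0.3481 ≈ 1.14 mm.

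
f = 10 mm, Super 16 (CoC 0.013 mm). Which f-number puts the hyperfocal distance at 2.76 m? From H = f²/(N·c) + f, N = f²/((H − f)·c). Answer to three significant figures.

f/2.80

Rearrange H = f²/(N·c) + f for N: N = f² / ((H − f)·c).
N = 10² / ((2760 − 10) × 0.013) = 100 / 35.75 ≈ 2.80.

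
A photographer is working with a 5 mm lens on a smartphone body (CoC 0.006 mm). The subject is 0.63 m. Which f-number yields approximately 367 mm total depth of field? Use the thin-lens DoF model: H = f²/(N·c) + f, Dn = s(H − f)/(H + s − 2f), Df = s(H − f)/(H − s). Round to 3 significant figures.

Write h = H − f = f²/(N·c). The thin-lens limits are Dn = s·h/(h + (s−f)) and Df = s·h/(h − (s−f)), so DoF = Df − Dn = 2·s·(s−f)·h / (h² − (s−f)²).
That is a quadratic in h: DoF·h² − 2·s·(s−f)·h − DoF·(s−f)² = 0 ⇒ h = (s−f)·(s + √(s² + DoF²)) / DoF = 625 × (630 + √(630² + 367²)) / 367 = 625 × (630 + 729.102) / 367 ≈ 2314.5 mm.
Then N = f²/(c·h) = 5² / (0.006 × 2314.5) = 25 / 13.887 ≈ 1.80.

f/1.80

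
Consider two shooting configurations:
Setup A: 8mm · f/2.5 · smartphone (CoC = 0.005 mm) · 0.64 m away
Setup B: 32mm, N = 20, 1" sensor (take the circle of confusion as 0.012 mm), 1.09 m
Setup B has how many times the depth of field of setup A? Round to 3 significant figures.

Setup A: H = 8²/(2.5×0.005) + 8 ≈ 5128.0 mm; DoF = Df − Dn = 730.12 − 569.68 ≈ 160.44 mm.
Setup B: H = 32²/(20×0.012) + 32 ≈ 4298.7 mm; DoF = Df − Dn = 1449.41 − 873.42 ≈ 575.99 mm.
Ratio = 575.99 / 160.44 ≈ 3.59.

3.59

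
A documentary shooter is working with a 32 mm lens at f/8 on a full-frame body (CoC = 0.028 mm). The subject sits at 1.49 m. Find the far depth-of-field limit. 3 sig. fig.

2.19 m

Hyperfocal distance H = f²/(N·c) + f = 32²/(8 × 0.028) + 32 = 1024/0.224 + 32 ≈ 4603.4 mm ≈ 4.603 m.
Far limit Df = s·(H − f)/(H − s) = 1490 × (4603.4 − 32) / (4603.4 − 1490) = 1490 × 4571.4 / 3113.4 ≈ 2187.8 mm ≈ 2.19 m.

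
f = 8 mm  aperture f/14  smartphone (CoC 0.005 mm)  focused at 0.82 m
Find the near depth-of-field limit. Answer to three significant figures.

434 mm

Hyperfocal distance H = f²/(N·c) + f = 8²/(14 × 0.005) + 8 = 64/0.07 + 8 ≈ 922.3 mm ≈ 0.922 m.
Near limit Dn = s·(H − f)/(H + s − 2f) = 820 × (922.3 − 8) / (922.3 + 820 − 2 × 8) = 820 × 914.3 / 1726.3 ≈ 434.29 mm.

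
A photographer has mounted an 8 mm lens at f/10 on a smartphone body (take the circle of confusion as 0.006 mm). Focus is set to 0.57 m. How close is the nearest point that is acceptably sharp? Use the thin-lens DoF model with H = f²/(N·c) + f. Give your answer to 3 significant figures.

373 mm

Hyperfocal distance H = f²/(N·c) + f = 8²/(10 × 0.006) + 8 = 64/0.06 + 8 ≈ 1074.7 mm ≈ 1.075 m.
Near limit Dn = s·(H − f)/(H + s − 2f) = 570 × (1074.7 − 8) / (1074.7 + 570 − 2 × 8) = 570 × 1066.7 / 1628.7 ≈ 373.31 mm.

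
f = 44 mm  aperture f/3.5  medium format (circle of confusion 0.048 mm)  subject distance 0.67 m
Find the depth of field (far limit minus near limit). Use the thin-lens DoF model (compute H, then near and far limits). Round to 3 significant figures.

Hyperfocal distance H = f²/(N·c) + f = 44²/(3.5 × 0.048) + 44 = 1936/0.168 + 44 ≈ 11567.8 mm ≈ 11.57 m.
Near limit Dn = s·(H − f)/(H + s − 2f) = 670 × (11567.8 − 44) / (11567.8 + 670 − 2 × 44) = 670 × 11523.8 / 12149.8 ≈ 635.479 mm.
Far limit Df = s·(H − f)/(H − s) = 670 × (11567.8 − 44) / (11567.8 − 670) = 670 × 11523.8 / 10897.8 ≈ 708.487 mm.
Depth of field = Df − Dn = 708.487 − 635.479 ≈ 73.008 mm.

73.0 mm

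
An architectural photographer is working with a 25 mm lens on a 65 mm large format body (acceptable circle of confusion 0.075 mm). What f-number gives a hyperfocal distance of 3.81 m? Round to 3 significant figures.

f/2.20

Rearrange H = f²/(N·c) + f for N: N = f² / ((H − f)·c).
N = 25² / ((3810 − 25) × 0.075) = 625 / 283.9 ≈ 2.20.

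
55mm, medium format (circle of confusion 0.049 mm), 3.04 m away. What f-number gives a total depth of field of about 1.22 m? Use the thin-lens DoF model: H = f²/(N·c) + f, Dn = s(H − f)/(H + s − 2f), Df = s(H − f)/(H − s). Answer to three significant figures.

f/4

Write h = H − f = f²/(N·c). The thin-lens limits are Dn = s·h/(h + (s−f)) and Df = s·h/(h − (s−f)), so DoF = Df − Dn = 2·s·(s−f)·h / (h² − (s−f)²).
That is a quadratic in h: DoF·h² − 2·s·(s−f)·h − DoF·(s−f)² = 0 ⇒ h = (s−f)·(s + √(s² + DoF²)) / DoF = 2985 × (3040 + √(3040² + 1220²)) / 1220 = 2985 × (3040 + 3275.67) / 1220 ≈ 15453 mm.
Then N = f²/(c·h) = 55² / (0.049 × 15453) = 3025 / 757.18 ≈ 4.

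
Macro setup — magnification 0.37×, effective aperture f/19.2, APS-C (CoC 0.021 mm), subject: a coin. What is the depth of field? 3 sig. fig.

5.89 mm

At magnification m, DoF ≈ 2·N_eff·c/m² = 2 × 19.2 × 0.021 / 0.37² = 0.8064 / 0.1369 ≈ 5.89 mm.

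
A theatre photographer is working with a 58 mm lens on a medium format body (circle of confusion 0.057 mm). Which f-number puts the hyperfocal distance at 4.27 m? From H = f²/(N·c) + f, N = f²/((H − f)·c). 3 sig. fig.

f/14

Rearrange H = f²/(N·c) + f for N: N = f² / ((H − f)·c).
N = 58² / ((4270 − 58) × 0.057) = 3364 / 240.1 ≈ 14.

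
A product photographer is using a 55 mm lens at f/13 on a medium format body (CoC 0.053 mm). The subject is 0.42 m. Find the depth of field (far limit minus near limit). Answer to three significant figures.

70.3 mm

Hyperfocal distance H = f²/(N·c) + f = 55²/(13 × 0.053) + 55 = 3025/0.689 + 55 ≈ 4445.4 mm ≈ 4.445 m.
Near limit Dn = s·(H − f)/(H + s − 2f) = 420 × (4445.4 − 55) / (4445.4 + 420 − 2 × 55) = 420 × 4390.4 / 4755.4 ≈ 387.763 mm.
Far limit Df = s·(H − f)/(H − s) = 420 × (4445.4 − 55) / (4445.4 − 420) = 420 × 4390.4 / 4025.4 ≈ 458.083 mm.
Depth of field = Df − Dn = 458.083 − 387.763 ≈ 70.320 mm.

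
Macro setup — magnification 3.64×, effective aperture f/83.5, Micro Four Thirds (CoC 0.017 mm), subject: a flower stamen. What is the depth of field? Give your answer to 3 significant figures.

0.214 mm

At magnification m, DoF ≈ 2·N_eff·c/m² = 2 × 83.5 × 0.017 / 3.64² = 2.839 / 13.25 ≈ 0.214 mm.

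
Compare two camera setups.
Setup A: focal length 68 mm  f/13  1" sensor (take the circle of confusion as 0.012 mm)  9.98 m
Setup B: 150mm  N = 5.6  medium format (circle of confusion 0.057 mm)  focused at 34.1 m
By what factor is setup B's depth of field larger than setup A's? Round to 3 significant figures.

Setup A: H = 68²/(13×0.012) + 68 ≈ 29709.0 mm; DoF = Df − Dn = 14994.0 − 7479.0 ≈ 7515.0 mm.
Setup B: H = 150²/(5.6×0.057) + 150 ≈ 70638.7 mm; DoF = Df − Dn = 65784 − 23015 ≈ 42769 mm.
Ratio = 42769 / 7515.0 ≈ 5.69.

5.69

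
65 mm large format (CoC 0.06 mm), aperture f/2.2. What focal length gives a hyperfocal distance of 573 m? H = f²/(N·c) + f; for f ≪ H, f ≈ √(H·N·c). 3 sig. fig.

From H = f²/(N·c) + f, with f ≪ H: f ≈ √(H·N·c) = √(573000 × 2.2 × 0.06) = √75636 ≈ 275.0 mm.
The +f correction barely moves this — solving exactly, f² + N·c·f − N·c·H = 0 ⇒ f = (−N·c + √((N·c)² + 4·N·c·H))/2 = (−0.132 + √302544)/2 ≈ 274.95 mm, so f ≈ 275 mm.

275 mm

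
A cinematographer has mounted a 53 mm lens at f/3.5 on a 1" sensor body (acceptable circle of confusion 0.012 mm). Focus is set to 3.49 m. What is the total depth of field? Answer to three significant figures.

Hyperfocal distance H = f²/(N·c) + f = 53²/(3.5 × 0.012) + 53 = 2809/0.042 + 53 ≈ 66934.0 mm ≈ 66.93 m.
Near limit Dn = s·(H − f)/(H + s − 2f) = 3490 × (66934.0 − 53) / (66934.0 + 3490 − 2 × 53) = 3490 × 66881.0 / 70318.0 ≈ 3319.42 mm.
Far limit Df = s·(H − f)/(H − s) = 3490 × (66934.0 − 53) / (66934.0 − 3490) = 3490 × 66881.0 / 63444.0 ≈ 3679.07 mm.
Depth of field = Df − Dn = 3679.07 − 3319.42 ≈ 359.65 mm.

360 mm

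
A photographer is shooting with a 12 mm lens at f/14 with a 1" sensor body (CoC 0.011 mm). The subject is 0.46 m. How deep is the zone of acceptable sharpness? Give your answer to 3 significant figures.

Hyperfocal distance H = f²/(N·c) + f = 12²/(14 × 0.011) + 12 = 144/0.154 + 12 ≈ 947.1 mm ≈ 0.947 m.
Near limit Dn = s·(H − f)/(H + s − 2f) = 460 × (947.1 − 12) / (947.1 + 460 − 2 × 12) = 460 × 935.1 / 1383.1 ≈ 311.00 mm.
Far limit Df = s·(H − f)/(H − s) = 460 × (947.1 − 12) / (947.1 − 460) = 460 × 935.1 / 487.1 ≈ 883.11 mm.
Depth of field = Df − Dn = 883.11 − 311.00 ≈ 572.11 mm ≈ 0.572 m.

0.572 m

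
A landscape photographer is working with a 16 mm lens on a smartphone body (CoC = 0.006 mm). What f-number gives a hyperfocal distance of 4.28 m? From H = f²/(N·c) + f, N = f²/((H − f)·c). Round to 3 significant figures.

f/10

Rearrange H = f²/(N·c) + f for N: N = f² / ((H − f)·c).
N = 16² / ((4280 − 16) × 0.006) = 256 / 25.58 ≈ 10.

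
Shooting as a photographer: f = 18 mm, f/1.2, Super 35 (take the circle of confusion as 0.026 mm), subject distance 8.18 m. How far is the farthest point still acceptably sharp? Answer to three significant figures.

Hyperfocal distance H = f²/(N·c) + f = 18²/(1.2 × 0.026) + 18 = 324/0.0312 + 18 ≈ 10402.6 mm ≈ 10.40 m.
Far limit Df = s·(H − f)/(H − s) = 8180 × (10402.6 − 18) / (10402.6 − 8180) = 8180 × 10384.6 / 2222.6 ≈ 38219 mm ≈ 38.2 m.

38.2 m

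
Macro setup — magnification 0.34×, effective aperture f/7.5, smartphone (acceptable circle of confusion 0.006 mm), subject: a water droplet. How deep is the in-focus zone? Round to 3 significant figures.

0.779 mm

At magnification m, DoF ≈ 2·N_eff·c/m² = 2 × 7.5 × 0.006 / 0.34² = 0.09 / 0.1156 ≈ 0.779 mm.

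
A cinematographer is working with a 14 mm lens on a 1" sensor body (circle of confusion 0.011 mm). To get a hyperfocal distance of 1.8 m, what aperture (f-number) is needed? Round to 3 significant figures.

Rearrange H = f²/(N·c) + f for N: N = f² / ((H − f)·c).
N = 14² / ((1800 − 14) × 0.011) = 196 / 19.65 ≈ 9.98.

f/9.98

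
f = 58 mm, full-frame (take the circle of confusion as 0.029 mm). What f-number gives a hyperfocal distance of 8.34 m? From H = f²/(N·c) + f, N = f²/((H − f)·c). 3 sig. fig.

f/14

Rearrange H = f²/(N·c) + f for N: N = f² / ((H − f)·c).
N = 58² / ((8340 − 58) × 0.029) = 3364 / 240.2 ≈ 14.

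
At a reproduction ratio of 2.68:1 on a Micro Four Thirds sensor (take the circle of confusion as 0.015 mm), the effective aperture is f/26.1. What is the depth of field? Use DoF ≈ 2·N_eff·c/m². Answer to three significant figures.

At magnification m, DoF ≈ 2·N_eff·c/m² = 2 × 26.1 × 0.015 / 2.68² = 0.783 / 7.182 ≈ 0.109 mm.

0.109 mm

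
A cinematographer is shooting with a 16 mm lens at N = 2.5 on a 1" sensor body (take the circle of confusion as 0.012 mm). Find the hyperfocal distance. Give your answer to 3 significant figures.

8.55 m

Hyperfocal distance H = f²/(N·c) + f = 16²/(2.5 × 0.012) + 16 = 256/0.03 + 16 ≈ 8549.3 mm ≈ 8.55 m.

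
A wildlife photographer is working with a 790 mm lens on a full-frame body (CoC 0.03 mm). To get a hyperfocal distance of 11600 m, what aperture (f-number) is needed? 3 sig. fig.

f/1.79

Rearrange H = f²/(N·c) + f for N: N = f² / ((H − f)·c).
N = 790² / ((11600000 − 790) × 0.03) = 624100 / 347976 ≈ 1.79.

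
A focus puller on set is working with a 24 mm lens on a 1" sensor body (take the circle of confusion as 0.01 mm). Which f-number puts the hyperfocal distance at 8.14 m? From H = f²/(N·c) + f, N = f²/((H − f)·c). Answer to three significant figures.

f/7.10

Rearrange H = f²/(N·c) + f for N: N = f² / ((H − f)·c).
N = 24² / ((8140 − 24) × 0.01) = 576 / 81.16 ≈ 7.10.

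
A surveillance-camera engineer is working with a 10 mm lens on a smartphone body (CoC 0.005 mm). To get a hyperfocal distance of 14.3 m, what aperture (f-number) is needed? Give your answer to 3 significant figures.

Rearrange H = f²/(N·c) + f for N: N = f² / ((H − f)·c).
N = 10² / ((14300 − 10) × 0.005) = 100 / 71.45 ≈ 1.40.

f/1.40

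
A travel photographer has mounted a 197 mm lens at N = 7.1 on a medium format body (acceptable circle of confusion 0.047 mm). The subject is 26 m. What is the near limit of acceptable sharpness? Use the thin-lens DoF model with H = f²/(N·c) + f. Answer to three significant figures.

Hyperfocal distance H = f²/(N·c) + f = 197²/(7.1 × 0.047) + 197 = 38809/0.3337 + 197 ≈ 116496.1 mm ≈ 116.5 m.
Near limit Dn = s·(H − f)/(H + s − 2f) = 26000 × (116496.1 − 197) / (116496.1 + 26000 − 2 × 197) = 26000 × 116299.1 / 142102.1 ≈ 21279 mm ≈ 21.3 m.

21.3 m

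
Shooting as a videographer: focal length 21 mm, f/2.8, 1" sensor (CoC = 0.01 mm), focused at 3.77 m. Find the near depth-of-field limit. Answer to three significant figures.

Hyperfocal distance H = f²/(N·c) + f = 21²/(2.8 × 0.01) + 21 = 441/0.028 + 21 ≈ 15771.0 mm ≈ 15.77 m.
Near limit Dn = s·(H − f)/(H + s − 2f) = 3770 × (15771.0 − 21) / (15771.0 + 3770 − 2 × 21) = 3770 × 15750.0 / 19499.0 ≈ 3045.2 mm ≈ 3.05 m.

3.05 m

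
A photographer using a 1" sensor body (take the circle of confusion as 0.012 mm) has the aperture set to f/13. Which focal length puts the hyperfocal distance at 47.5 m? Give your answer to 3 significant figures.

86.0 mm

From H = f²/(N·c) + f, with f ≪ H: f ≈ √(H·N·c) = √(47500 × 13 × 0.012) = √7410.0 ≈ 86.08 mm.
Exact: f² + N·c·f − N·c·H = 0 ⇒ f = (−N·c + √((N·c)² + 4·N·c·H))/2 = (−0.156 + √29640)/2 ≈ 86.003 mm ≈ 86.0 mm.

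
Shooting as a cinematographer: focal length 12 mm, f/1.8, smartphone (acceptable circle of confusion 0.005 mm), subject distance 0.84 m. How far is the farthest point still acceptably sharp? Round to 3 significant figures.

0.886 m

Hyperfocal distance H = f²/(N·c) + f = 12²/(1.8 × 0.005) + 12 = 144/0.009 + 12 ≈ 16012.0 mm ≈ 16.01 m.
Far limit Df = s·(H − f)/(H − s) = 840 × (16012.0 − 12) / (16012.0 − 840) = 840 × 16000.0 / 15172.0 ≈ 885.84 mm ≈ 0.886 m.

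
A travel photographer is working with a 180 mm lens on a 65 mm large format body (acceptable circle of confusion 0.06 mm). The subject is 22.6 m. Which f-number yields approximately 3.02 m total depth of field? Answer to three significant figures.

Write h = H − f = f²/(N·c). The thin-lens limits are Dn = s·h/(h + (s−f)) and Df = s·h/(h − (s−f)), so DoF = Df − Dn = 2·s·(s−f)·h / (h² − (s−f)²).
That is a quadratic in h: DoF·h² − 2·s·(s−f)·h − DoF·(s−f)² = 0 ⇒ h = (s−f)·(s + √(s² + DoF²)) / DoF = 22420 × (22600 + √(22600² + 3020²)) / 3020 = 22420 × (22600 + 22800.9) / 3020 ≈ 337049 mm.
Then N = f²/(c·h) = 180² / (0.06 × 337049) = 32400 / 20223 ≈ 1.60.

f/1.60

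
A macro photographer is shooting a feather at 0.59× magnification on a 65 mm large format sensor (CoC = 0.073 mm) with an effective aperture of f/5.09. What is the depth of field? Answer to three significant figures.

At magnification m, DoF ≈ 2·N_eff·c/m² = 2 × 5.09 × 0.073 / 0.59² = 0.7431 / 0.3481 ≈ 2.13 mm.

2.13 mm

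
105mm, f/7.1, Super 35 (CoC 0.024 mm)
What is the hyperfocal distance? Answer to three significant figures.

Hyperfocal distance H = f²/(N·c) + f = 105²/(7.1 × 0.024) + 105 = 11025/0.1704 + 105 ≈ 64805.7 mm ≈ 64.8 m.

64.8 m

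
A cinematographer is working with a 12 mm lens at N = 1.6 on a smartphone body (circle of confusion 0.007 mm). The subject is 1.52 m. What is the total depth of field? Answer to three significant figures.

Hyperfocal distance H = f²/(N·c) + f = 12²/(1.6 × 0.007) + 12 = 144/0.0112 + 12 ≈ 12869.1 mm ≈ 12.87 m.
Near limit Dn = s·(H − f)/(H + s − 2f) = 1520 × (12869.1 − 12) / (12869.1 + 1520 − 2 × 12) = 1520 × 12857.1 / 14365.1 ≈ 1360.44 mm.
Far limit Df = s·(H − f)/(H − s) = 1520 × (12869.1 − 12) / (12869.1 − 1520) = 1520 × 12857.1 / 11349.1 ≈ 1721.97 mm.
Depth of field = Df − Dn = 1721.97 − 1360.44 ≈ 361.53 mm.

362 mm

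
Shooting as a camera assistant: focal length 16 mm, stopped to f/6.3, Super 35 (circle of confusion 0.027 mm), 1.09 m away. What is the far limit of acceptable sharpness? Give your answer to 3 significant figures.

3.81 m

Hyperfocal distance H = f²/(N·c) + f = 16²/(6.3 × 0.027) + 16 = 256/0.1701 + 16 ≈ 1521.0 mm ≈ 1.521 m.
Far limit Df = s·(H − f)/(H − s) = 1090 × (1521.0 − 16) / (1521.0 − 1090) = 1090 × 1505.0 / 431.0 ≈ 3806.2 mm ≈ 3.81 m.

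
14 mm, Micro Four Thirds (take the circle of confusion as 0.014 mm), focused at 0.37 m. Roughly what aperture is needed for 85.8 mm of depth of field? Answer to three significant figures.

Write h = H − f = f²/(N·c). The thin-lens limits are Dn = s·h/(h + (s−f)) and Df = s·h/(h − (s−f)), so DoF = Df − Dn = 2·s·(s−f)·h / (h² − (s−f)²).
That is a quadratic in h: DoF·h² − 2·s·(s−f)·h − DoF·(s−f)² = 0 ⇒ h = (s−f)·(s + √(s² + DoF²)) / DoF = 356 × (370 + √(370² + 85.8²)) / 85.8 = 356 × (370 + 379.818) / 85.8 ≈ 3111.1 mm.
Then N = f²/(c·h) = 14² / (0.014 × 3111.1) = 196 / 43.556 ≈ 4.50.

f/4.50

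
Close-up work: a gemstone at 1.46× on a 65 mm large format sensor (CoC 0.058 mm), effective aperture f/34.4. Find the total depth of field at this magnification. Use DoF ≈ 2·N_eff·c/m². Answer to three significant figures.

At magnification m, DoF ≈ 2·N_eff·c/m² = 2 × 34.4 × 0.058 / 1.46² = 3.99 / 2.132 ≈ 1.87 mm.

1.87 mm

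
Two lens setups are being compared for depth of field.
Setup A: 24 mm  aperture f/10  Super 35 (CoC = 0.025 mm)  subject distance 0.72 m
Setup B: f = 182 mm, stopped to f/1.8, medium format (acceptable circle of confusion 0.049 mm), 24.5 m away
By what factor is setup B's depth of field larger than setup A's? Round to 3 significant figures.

6.66

Setup A: H = 24²/(10×0.025) + 24 ≈ 2328.0 mm; DoF = Df − Dn = 1031.64 − 552.96 ≈ 478.68 mm.
Setup B: H = 182²/(1.8×0.049) + 182 ≈ 375737.6 mm; DoF = Df − Dn = 26196.3 − 23010.1 ≈ 3186.2 mm.
Ratio = 3186.2 / 478.68 ≈ 6.66.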